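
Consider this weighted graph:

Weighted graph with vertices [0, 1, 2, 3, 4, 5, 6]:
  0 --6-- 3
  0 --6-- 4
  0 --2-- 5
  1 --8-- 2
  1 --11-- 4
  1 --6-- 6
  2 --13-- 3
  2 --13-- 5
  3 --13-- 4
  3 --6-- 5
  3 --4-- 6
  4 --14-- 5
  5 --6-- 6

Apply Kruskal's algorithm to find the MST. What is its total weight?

Applying Kruskal's algorithm (sort edges by weight, add if no cycle):
  Add (0,5) w=2
  Add (3,6) w=4
  Add (0,4) w=6
  Add (0,3) w=6
  Add (1,6) w=6
  Skip (3,5) w=6 (creates cycle)
  Skip (5,6) w=6 (creates cycle)
  Add (1,2) w=8
  Skip (1,4) w=11 (creates cycle)
  Skip (2,5) w=13 (creates cycle)
  Skip (2,3) w=13 (creates cycle)
  Skip (3,4) w=13 (creates cycle)
  Skip (4,5) w=14 (creates cycle)
MST weight = 32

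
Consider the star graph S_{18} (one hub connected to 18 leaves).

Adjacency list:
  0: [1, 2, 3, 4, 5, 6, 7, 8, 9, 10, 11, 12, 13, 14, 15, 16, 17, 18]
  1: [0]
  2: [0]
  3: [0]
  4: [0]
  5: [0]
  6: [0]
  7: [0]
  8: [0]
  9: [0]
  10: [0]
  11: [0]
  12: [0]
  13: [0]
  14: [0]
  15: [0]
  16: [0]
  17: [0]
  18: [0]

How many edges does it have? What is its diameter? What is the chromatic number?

Star graph S_{18}: the hub connects to all 18 leaves.
Edges = 18.
Diameter = 2 (any leaf to hub is 1, leaf to leaf through hub is 2).
Star graphs are bipartite (hub vs leaves), so chromatic number = 2.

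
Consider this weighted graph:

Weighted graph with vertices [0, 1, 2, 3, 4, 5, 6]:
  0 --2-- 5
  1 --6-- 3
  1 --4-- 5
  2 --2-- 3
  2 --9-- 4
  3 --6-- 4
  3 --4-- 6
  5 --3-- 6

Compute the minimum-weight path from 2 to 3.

Using Dijkstra's algorithm from vertex 2:
Shortest path: 2 -> 3
Total weight: 2 = 2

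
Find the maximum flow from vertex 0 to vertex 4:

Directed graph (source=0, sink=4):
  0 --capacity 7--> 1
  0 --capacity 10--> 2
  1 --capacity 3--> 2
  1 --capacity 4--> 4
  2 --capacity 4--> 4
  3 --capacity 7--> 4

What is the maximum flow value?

Computing max flow:
  Flow on (0->1): 4/7
  Flow on (0->2): 4/10
  Flow on (1->4): 4/4
  Flow on (2->4): 4/4
Maximum flow = 8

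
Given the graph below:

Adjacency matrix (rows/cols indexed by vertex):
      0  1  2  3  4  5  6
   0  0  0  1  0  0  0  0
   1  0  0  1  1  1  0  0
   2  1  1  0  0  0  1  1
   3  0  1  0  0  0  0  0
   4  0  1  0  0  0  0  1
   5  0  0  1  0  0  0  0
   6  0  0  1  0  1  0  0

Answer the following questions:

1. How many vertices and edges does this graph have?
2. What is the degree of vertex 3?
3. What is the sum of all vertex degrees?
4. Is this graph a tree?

Count: 7 vertices, 7 edges.
Vertex 3 has neighbors [1], degree = 1.
Handshaking lemma: 2 * 7 = 14.
A tree on 7 vertices has 6 edges. This graph has 7 edges (1 extra). Not a tree.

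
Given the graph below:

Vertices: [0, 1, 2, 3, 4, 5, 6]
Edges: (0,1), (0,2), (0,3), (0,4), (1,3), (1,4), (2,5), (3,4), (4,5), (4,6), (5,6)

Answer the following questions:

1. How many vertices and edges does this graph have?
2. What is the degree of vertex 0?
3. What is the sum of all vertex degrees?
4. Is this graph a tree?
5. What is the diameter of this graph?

Count: 7 vertices, 11 edges.
Vertex 0 has neighbors [1, 2, 3, 4], degree = 4.
Handshaking lemma: 2 * 11 = 22.
A tree on 7 vertices has 6 edges. This graph has 11 edges (5 extra). Not a tree.
Diameter (longest shortest path) = 2.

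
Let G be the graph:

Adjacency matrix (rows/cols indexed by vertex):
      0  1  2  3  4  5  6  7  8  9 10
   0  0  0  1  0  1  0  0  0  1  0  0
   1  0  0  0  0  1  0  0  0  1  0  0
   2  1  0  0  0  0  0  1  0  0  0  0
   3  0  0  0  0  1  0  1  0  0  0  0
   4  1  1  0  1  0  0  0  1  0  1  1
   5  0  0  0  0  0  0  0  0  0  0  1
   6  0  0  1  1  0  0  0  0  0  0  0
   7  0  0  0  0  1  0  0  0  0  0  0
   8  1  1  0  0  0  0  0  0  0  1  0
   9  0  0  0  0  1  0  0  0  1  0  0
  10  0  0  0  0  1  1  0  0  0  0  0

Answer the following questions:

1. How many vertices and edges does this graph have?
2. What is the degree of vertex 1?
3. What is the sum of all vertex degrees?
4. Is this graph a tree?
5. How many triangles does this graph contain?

Count: 11 vertices, 13 edges.
Vertex 1 has neighbors [4, 8], degree = 2.
Handshaking lemma: 2 * 13 = 26.
A tree on 11 vertices has 10 edges. This graph has 13 edges (3 extra). Not a tree.
Number of triangles = 0.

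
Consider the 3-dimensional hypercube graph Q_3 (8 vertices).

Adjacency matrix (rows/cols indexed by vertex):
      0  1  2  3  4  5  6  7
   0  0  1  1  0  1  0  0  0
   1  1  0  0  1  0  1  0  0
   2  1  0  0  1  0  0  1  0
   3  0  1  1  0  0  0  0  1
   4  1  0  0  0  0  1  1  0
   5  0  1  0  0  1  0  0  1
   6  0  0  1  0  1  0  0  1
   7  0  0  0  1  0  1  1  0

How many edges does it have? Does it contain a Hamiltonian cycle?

Q_3 has 8 * 3 / 2 = 12 edges.
Q_3 (d >= 2) always has a Hamiltonian cycle: a 3-bit cyclic Gray code visits every vertex exactly once and returns to the start.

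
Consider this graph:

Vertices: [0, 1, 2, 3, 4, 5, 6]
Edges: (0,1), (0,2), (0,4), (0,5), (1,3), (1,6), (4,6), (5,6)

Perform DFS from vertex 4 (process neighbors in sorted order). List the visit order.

DFS from vertex 4 (neighbors processed in ascending order):
Visit order: 4, 0, 1, 3, 6, 5, 2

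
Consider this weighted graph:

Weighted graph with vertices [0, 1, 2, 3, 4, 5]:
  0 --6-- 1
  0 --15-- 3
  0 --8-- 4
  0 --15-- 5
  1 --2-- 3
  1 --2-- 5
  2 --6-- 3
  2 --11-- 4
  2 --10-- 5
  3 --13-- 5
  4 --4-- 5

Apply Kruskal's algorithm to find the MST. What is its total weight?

Applying Kruskal's algorithm (sort edges by weight, add if no cycle):
  Add (1,5) w=2
  Add (1,3) w=2
  Add (4,5) w=4
  Add (0,1) w=6
  Add (2,3) w=6
  Skip (0,4) w=8 (creates cycle)
  Skip (2,5) w=10 (creates cycle)
  Skip (2,4) w=11 (creates cycle)
  Skip (3,5) w=13 (creates cycle)
  Skip (0,3) w=15 (creates cycle)
  Skip (0,5) w=15 (creates cycle)
MST weight = 20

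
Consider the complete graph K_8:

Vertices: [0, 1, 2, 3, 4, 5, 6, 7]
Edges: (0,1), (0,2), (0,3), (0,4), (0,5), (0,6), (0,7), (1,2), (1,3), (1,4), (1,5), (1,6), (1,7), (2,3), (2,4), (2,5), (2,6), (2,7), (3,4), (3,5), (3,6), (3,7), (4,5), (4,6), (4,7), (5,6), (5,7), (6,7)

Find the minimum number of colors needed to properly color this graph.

In K_8, every vertex is adjacent to every other vertex.
Each vertex needs a unique color.
Chromatic number = 8.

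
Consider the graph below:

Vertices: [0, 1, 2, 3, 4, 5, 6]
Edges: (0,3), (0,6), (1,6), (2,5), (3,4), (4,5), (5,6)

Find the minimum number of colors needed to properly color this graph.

The graph has a maximum clique of size 2 (lower bound on chromatic number).
A valid 3-coloring: {0: 0, 1: 0, 2: 1, 3: 1, 4: 2, 5: 0, 6: 1}.
No proper 2-coloring exists (verified by exhaustive search).
Chromatic number = 3.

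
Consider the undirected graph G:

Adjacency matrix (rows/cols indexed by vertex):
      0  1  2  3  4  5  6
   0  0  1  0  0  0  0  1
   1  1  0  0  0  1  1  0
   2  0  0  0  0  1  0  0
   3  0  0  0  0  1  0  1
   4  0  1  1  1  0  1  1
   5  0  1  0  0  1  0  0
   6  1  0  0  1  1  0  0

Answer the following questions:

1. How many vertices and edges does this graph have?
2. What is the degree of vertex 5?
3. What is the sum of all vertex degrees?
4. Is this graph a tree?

Count: 7 vertices, 9 edges.
Vertex 5 has neighbors [1, 4], degree = 2.
Handshaking lemma: 2 * 9 = 18.
A tree on 7 vertices has 6 edges. This graph has 9 edges (3 extra). Not a tree.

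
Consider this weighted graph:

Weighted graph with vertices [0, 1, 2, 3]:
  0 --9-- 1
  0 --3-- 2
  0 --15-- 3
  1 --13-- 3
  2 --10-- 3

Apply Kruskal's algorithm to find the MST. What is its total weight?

Applying Kruskal's algorithm (sort edges by weight, add if no cycle):
  Add (0,2) w=3
  Add (0,1) w=9
  Add (2,3) w=10
  Skip (1,3) w=13 (creates cycle)
  Skip (0,3) w=15 (creates cycle)
MST weight = 22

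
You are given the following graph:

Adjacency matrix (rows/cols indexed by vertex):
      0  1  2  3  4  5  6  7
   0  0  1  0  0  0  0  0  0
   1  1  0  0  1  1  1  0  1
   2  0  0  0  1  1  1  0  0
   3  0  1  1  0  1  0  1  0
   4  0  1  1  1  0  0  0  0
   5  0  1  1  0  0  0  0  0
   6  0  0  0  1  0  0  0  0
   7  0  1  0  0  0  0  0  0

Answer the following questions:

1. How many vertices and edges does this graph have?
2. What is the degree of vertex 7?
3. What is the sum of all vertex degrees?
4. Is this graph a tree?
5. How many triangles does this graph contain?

Count: 8 vertices, 10 edges.
Vertex 7 has neighbors [1], degree = 1.
Handshaking lemma: 2 * 10 = 20.
A tree on 8 vertices has 7 edges. This graph has 10 edges (3 extra). Not a tree.
Number of triangles = 2.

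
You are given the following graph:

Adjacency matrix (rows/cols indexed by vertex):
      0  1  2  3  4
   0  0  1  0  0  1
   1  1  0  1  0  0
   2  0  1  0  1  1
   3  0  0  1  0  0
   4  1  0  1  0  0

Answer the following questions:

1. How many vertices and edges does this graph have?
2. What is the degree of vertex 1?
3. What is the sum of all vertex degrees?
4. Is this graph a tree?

Count: 5 vertices, 5 edges.
Vertex 1 has neighbors [0, 2], degree = 2.
Handshaking lemma: 2 * 5 = 10.
A tree on 5 vertices has 4 edges. This graph has 5 edges (1 extra). Not a tree.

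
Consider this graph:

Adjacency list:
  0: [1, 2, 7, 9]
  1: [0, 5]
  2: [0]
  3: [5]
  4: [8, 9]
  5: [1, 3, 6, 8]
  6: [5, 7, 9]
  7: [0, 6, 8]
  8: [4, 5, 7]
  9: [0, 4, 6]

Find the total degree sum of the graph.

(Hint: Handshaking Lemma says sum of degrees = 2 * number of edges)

Count edges: 13 edges.
By Handshaking Lemma: sum of degrees = 2 * 13 = 26.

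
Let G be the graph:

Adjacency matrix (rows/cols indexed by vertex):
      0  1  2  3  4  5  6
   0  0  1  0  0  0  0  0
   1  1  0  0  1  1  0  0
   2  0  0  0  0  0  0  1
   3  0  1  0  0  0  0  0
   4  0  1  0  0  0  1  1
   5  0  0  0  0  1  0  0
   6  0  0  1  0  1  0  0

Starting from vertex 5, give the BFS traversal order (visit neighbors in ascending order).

BFS from vertex 5 (neighbors processed in ascending order):
Visit order: 5, 4, 1, 6, 0, 3, 2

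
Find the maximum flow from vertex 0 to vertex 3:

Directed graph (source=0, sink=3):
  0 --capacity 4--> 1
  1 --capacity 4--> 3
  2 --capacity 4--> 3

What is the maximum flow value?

Computing max flow:
  Flow on (0->1): 4/4
  Flow on (1->3): 4/4
Maximum flow = 4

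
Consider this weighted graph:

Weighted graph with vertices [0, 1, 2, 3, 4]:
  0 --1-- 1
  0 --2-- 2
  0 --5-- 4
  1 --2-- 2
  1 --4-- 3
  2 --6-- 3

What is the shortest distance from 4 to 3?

Using Dijkstra's algorithm from vertex 4:
Shortest path: 4 -> 0 -> 1 -> 3
Total weight: 5 + 1 + 4 = 10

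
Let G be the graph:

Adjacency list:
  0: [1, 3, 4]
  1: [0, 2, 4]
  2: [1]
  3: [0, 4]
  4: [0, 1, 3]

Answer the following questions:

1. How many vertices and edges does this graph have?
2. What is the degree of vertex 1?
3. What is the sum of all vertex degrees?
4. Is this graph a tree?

Count: 5 vertices, 6 edges.
Vertex 1 has neighbors [0, 2, 4], degree = 3.
Handshaking lemma: 2 * 6 = 12.
A tree on 5 vertices has 4 edges. This graph has 6 edges (2 extra). Not a tree.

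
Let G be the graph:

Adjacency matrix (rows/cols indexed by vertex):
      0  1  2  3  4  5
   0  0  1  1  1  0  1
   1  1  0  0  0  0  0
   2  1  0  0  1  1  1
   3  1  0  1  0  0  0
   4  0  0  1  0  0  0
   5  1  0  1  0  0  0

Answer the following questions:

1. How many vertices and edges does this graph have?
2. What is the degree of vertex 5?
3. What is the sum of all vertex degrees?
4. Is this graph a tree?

Count: 6 vertices, 7 edges.
Vertex 5 has neighbors [0, 2], degree = 2.
Handshaking lemma: 2 * 7 = 14.
A tree on 6 vertices has 5 edges. This graph has 7 edges (2 extra). Not a tree.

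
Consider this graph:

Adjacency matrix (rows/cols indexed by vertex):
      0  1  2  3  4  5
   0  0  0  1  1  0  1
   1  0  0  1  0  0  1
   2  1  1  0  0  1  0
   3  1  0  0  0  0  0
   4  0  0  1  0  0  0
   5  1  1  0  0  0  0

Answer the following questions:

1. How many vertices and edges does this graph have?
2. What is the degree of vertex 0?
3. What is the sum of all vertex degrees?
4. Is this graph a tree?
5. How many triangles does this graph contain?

Count: 6 vertices, 6 edges.
Vertex 0 has neighbors [2, 3, 5], degree = 3.
Handshaking lemma: 2 * 6 = 12.
A tree on 6 vertices has 5 edges. This graph has 6 edges (1 extra). Not a tree.
Number of triangles = 0.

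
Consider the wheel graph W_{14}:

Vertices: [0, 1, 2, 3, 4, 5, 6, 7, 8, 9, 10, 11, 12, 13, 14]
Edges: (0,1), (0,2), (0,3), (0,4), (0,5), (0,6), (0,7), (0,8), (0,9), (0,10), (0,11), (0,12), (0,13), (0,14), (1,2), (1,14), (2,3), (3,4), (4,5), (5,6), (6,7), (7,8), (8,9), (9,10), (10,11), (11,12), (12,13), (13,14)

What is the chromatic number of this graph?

W_{14} = C_{14} plus a hub adjacent to every cycle vertex.
The outer cycle needs 2 colors (even cycle); the hub is adjacent to all of them so needs a fresh color.
Chromatic number = 2 + 1 = 3.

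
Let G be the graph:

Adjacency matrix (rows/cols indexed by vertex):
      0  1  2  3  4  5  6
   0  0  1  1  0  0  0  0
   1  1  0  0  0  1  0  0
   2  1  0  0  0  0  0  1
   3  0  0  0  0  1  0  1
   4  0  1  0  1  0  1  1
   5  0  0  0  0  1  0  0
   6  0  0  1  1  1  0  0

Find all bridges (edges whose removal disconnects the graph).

A bridge is an edge whose removal increases the number of connected components.
Bridges found: (4,5)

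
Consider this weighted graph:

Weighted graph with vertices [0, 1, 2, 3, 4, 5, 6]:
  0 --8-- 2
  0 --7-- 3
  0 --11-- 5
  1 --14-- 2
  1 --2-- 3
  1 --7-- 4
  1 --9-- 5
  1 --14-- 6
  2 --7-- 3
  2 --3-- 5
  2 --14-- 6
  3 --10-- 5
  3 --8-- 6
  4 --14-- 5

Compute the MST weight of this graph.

Applying Kruskal's algorithm (sort edges by weight, add if no cycle):
  Add (1,3) w=2
  Add (2,5) w=3
  Add (0,3) w=7
  Add (1,4) w=7
  Add (2,3) w=7
  Skip (0,2) w=8 (creates cycle)
  Add (3,6) w=8
  Skip (1,5) w=9 (creates cycle)
  Skip (3,5) w=10 (creates cycle)
  Skip (0,5) w=11 (creates cycle)
  Skip (1,6) w=14 (creates cycle)
  Skip (1,2) w=14 (creates cycle)
  Skip (2,6) w=14 (creates cycle)
  Skip (4,5) w=14 (creates cycle)
MST weight = 34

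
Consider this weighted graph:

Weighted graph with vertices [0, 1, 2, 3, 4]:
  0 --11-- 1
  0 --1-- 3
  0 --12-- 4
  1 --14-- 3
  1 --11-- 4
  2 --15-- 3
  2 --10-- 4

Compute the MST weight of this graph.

Applying Kruskal's algorithm (sort edges by weight, add if no cycle):
  Add (0,3) w=1
  Add (2,4) w=10
  Add (0,1) w=11
  Add (1,4) w=11
  Skip (0,4) w=12 (creates cycle)
  Skip (1,3) w=14 (creates cycle)
  Skip (2,3) w=15 (creates cycle)
MST weight = 33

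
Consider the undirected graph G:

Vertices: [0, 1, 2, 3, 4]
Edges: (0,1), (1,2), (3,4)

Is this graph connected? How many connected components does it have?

Checking connectivity: the graph has 2 connected component(s).
Components: [[0, 1, 2], [3, 4]]. The graph is NOT connected.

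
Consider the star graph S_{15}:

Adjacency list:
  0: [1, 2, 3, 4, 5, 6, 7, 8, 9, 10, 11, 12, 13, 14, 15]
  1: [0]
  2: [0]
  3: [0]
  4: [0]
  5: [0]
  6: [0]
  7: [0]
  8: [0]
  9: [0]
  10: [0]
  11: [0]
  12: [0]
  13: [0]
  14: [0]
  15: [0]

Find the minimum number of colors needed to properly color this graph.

S_{15} has one hub adjacent to 15 leaves; leaves are pairwise non-adjacent.
Color the hub 0 and every leaf 1.
Chromatic number = 2.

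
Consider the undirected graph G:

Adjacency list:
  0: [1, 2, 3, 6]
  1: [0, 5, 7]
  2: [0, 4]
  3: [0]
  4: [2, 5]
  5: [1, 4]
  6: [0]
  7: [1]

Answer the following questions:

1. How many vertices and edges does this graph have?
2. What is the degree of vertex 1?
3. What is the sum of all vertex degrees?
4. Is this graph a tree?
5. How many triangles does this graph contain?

Count: 8 vertices, 8 edges.
Vertex 1 has neighbors [0, 5, 7], degree = 3.
Handshaking lemma: 2 * 8 = 16.
A tree on 8 vertices has 7 edges. This graph has 8 edges (1 extra). Not a tree.
Number of triangles = 0.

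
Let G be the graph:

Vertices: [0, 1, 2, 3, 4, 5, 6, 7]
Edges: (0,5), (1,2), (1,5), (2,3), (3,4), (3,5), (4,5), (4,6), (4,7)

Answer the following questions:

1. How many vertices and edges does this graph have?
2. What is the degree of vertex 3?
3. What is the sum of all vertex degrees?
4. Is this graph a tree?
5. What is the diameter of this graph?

Count: 8 vertices, 9 edges.
Vertex 3 has neighbors [2, 4, 5], degree = 3.
Handshaking lemma: 2 * 9 = 18.
A tree on 8 vertices has 7 edges. This graph has 9 edges (2 extra). Not a tree.
Diameter (longest shortest path) = 3.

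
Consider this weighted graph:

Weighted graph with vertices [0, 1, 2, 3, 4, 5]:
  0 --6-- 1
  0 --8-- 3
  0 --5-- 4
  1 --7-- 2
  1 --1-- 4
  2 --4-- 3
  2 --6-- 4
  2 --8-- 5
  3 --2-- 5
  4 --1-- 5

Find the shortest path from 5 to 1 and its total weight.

Using Dijkstra's algorithm from vertex 5:
Shortest path: 5 -> 4 -> 1
Total weight: 1 + 1 = 2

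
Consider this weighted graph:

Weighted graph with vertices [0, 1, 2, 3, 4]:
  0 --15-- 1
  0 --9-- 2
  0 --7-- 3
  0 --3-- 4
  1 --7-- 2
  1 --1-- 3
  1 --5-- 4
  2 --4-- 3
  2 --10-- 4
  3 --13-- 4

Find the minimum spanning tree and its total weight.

Applying Kruskal's algorithm (sort edges by weight, add if no cycle):
  Add (1,3) w=1
  Add (0,4) w=3
  Add (2,3) w=4
  Add (1,4) w=5
  Skip (0,3) w=7 (creates cycle)
  Skip (1,2) w=7 (creates cycle)
  Skip (0,2) w=9 (creates cycle)
  Skip (2,4) w=10 (creates cycle)
  Skip (3,4) w=13 (creates cycle)
  Skip (0,1) w=15 (creates cycle)
MST weight = 13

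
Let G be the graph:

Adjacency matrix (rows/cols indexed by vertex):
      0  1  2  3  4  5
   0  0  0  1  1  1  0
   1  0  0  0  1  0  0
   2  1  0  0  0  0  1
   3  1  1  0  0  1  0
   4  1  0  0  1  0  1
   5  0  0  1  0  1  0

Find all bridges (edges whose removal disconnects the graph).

A bridge is an edge whose removal increases the number of connected components.
Bridges found: (1,3)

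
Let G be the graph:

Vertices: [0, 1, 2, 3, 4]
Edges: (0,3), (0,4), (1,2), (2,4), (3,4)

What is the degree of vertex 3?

Vertex 3 has neighbors [0, 4], so deg(3) = 2.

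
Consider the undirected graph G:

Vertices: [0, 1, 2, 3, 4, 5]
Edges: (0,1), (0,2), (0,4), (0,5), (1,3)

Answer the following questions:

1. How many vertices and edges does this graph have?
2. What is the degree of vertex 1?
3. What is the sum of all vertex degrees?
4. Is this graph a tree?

Count: 6 vertices, 5 edges.
Vertex 1 has neighbors [0, 3], degree = 2.
Handshaking lemma: 2 * 5 = 10.
A graph is a tree iff it is connected and has exactly n-1 edges. This graph is connected (all 6 vertices in one component) and has 6-1 = 5 edges. It is a tree.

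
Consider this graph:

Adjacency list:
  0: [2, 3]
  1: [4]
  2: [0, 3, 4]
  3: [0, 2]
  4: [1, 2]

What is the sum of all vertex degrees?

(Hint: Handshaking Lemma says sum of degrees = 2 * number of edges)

Count edges: 5 edges.
By Handshaking Lemma: sum of degrees = 2 * 5 = 10.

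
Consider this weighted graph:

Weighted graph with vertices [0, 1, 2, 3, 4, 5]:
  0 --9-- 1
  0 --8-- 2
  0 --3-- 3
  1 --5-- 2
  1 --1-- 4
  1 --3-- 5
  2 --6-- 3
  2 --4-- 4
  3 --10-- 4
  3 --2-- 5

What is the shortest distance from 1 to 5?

Using Dijkstra's algorithm from vertex 1:
Shortest path: 1 -> 5
Total weight: 3 = 3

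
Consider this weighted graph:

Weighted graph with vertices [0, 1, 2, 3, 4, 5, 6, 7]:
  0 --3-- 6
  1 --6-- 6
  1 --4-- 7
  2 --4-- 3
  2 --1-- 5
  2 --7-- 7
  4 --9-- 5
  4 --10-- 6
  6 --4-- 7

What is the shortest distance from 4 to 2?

Using Dijkstra's algorithm from vertex 4:
Shortest path: 4 -> 5 -> 2
Total weight: 9 + 1 = 10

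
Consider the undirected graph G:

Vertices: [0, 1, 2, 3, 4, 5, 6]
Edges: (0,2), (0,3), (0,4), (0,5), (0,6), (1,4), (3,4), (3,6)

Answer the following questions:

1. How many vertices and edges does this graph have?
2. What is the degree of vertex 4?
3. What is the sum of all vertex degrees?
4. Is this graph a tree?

Count: 7 vertices, 8 edges.
Vertex 4 has neighbors [0, 1, 3], degree = 3.
Handshaking lemma: 2 * 8 = 16.
A tree on 7 vertices has 6 edges. This graph has 8 edges (2 extra). Not a tree.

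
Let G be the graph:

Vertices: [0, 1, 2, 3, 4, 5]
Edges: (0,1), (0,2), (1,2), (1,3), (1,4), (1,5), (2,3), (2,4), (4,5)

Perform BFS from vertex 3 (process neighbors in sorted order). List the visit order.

BFS from vertex 3 (neighbors processed in ascending order):
Visit order: 3, 1, 2, 0, 4, 5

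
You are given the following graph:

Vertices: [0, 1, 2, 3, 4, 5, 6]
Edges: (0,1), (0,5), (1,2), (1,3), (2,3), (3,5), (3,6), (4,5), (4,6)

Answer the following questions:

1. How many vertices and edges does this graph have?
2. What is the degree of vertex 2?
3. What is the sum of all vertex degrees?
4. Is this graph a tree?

Count: 7 vertices, 9 edges.
Vertex 2 has neighbors [1, 3], degree = 2.
Handshaking lemma: 2 * 9 = 18.
A tree on 7 vertices has 6 edges. This graph has 9 edges (3 extra). Not a tree.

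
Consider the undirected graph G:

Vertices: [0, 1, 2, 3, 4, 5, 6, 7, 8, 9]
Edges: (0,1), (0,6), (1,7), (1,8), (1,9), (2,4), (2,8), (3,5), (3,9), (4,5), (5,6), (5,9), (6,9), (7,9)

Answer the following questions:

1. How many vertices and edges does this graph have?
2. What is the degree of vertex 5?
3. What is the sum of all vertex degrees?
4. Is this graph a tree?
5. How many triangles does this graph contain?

Count: 10 vertices, 14 edges.
Vertex 5 has neighbors [3, 4, 6, 9], degree = 4.
Handshaking lemma: 2 * 14 = 28.
A tree on 10 vertices has 9 edges. This graph has 14 edges (5 extra). Not a tree.
Number of triangles = 3.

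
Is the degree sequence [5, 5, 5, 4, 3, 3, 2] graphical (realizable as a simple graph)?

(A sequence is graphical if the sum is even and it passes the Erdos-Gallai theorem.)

Sum of degrees = 27. Sum is odd, so the sequence is NOT graphical.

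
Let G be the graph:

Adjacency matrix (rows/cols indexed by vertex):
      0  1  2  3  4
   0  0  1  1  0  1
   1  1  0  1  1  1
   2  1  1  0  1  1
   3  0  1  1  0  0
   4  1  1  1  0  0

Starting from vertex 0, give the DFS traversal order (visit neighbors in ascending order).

DFS from vertex 0 (neighbors processed in ascending order):
Visit order: 0, 1, 2, 3, 4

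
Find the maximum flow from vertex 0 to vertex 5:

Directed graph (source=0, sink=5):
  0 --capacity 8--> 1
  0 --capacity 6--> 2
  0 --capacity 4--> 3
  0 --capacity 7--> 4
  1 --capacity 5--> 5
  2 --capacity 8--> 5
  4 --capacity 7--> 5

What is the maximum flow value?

Computing max flow:
  Flow on (0->1): 5/8
  Flow on (0->2): 6/6
  Flow on (0->4): 7/7
  Flow on (1->5): 5/5
  Flow on (2->5): 6/8
  Flow on (4->5): 7/7
Maximum flow = 18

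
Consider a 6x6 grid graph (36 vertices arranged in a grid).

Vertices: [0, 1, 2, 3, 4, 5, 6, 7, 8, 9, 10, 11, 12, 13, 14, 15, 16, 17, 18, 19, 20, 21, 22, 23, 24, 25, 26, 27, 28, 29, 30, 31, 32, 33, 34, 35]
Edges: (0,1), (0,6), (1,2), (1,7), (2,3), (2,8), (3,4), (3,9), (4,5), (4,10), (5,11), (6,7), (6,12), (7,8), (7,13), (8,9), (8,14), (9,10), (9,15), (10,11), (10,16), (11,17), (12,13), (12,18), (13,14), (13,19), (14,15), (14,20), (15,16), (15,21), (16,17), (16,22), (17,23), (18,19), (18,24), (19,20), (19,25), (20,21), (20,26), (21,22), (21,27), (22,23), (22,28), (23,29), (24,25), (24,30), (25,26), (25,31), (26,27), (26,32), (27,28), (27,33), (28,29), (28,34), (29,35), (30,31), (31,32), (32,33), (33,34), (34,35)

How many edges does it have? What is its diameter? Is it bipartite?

A 6x6 grid has 30 vertical edges and 30 horizontal edges.
Total edges = 30 + 30 = 60.
Diameter = (6-1) + (6-1) = 10 (corner to opposite corner).
Grid graphs are bipartite (checkerboard coloring).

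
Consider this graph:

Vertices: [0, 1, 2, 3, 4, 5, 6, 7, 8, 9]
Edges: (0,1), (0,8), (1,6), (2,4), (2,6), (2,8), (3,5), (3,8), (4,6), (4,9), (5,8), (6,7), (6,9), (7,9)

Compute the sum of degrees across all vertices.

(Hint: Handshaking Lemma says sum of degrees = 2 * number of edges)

Count edges: 14 edges.
By Handshaking Lemma: sum of degrees = 2 * 14 = 28.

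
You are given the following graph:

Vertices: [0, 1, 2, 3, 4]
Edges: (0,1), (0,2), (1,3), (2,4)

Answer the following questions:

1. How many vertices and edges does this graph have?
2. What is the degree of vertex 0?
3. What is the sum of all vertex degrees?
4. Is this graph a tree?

Count: 5 vertices, 4 edges.
Vertex 0 has neighbors [1, 2], degree = 2.
Handshaking lemma: 2 * 4 = 8.
A graph is a tree iff it is connected and has exactly n-1 edges. This graph is connected (all 5 vertices in one component) and has 5-1 = 4 edges. It is a tree.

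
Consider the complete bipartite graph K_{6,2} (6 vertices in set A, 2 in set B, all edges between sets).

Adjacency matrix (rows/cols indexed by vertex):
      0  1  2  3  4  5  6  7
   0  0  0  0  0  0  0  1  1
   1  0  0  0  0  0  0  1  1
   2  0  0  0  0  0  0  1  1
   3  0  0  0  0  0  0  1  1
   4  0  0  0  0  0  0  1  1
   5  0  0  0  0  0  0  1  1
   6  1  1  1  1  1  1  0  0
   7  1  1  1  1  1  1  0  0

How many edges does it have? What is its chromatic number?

K_{6,2} has 6 * 2 = 12 edges.
Bipartite graphs have chromatic number 2 (color each partition differently).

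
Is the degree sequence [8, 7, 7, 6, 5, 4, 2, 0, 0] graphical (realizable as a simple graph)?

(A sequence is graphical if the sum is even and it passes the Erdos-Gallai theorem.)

Sum of degrees = 39. Sum is odd, so the sequence is NOT graphical.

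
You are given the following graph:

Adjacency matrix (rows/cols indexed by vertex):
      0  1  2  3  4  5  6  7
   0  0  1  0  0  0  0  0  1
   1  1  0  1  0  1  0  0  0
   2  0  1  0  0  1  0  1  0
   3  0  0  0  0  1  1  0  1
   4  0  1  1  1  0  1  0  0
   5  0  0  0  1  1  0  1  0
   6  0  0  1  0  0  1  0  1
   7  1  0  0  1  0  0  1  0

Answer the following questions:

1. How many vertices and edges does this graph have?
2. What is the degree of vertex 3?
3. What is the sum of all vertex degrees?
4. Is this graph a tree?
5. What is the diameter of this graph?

Count: 8 vertices, 12 edges.
Vertex 3 has neighbors [4, 5, 7], degree = 3.
Handshaking lemma: 2 * 12 = 24.
A tree on 8 vertices has 7 edges. This graph has 12 edges (5 extra). Not a tree.
Diameter (longest shortest path) = 3.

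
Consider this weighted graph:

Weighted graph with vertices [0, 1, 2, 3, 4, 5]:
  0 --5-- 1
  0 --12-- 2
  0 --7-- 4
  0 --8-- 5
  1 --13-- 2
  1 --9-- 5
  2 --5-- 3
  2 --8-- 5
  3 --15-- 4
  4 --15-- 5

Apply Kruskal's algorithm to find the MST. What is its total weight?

Applying Kruskal's algorithm (sort edges by weight, add if no cycle):
  Add (0,1) w=5
  Add (2,3) w=5
  Add (0,4) w=7
  Add (0,5) w=8
  Add (2,5) w=8
  Skip (1,5) w=9 (creates cycle)
  Skip (0,2) w=12 (creates cycle)
  Skip (1,2) w=13 (creates cycle)
  Skip (3,4) w=15 (creates cycle)
  Skip (4,5) w=15 (creates cycle)
MST weight = 33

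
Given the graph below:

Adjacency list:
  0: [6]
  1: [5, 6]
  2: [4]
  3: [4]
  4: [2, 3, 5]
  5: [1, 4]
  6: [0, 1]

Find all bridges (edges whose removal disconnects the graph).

A bridge is an edge whose removal increases the number of connected components.
Bridges found: (0,6), (1,5), (1,6), (2,4), (3,4), (4,5)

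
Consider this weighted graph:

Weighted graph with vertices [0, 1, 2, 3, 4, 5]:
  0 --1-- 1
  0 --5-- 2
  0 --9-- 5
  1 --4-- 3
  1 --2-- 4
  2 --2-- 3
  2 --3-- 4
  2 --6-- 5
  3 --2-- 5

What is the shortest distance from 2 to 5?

Using Dijkstra's algorithm from vertex 2:
Shortest path: 2 -> 3 -> 5
Total weight: 2 + 2 = 4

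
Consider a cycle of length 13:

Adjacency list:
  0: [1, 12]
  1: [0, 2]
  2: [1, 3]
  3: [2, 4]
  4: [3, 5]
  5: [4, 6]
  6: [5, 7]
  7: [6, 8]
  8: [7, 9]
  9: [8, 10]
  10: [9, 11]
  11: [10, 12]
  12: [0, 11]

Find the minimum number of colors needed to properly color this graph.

This is an odd cycle (C_13). Odd cycles are not bipartite (any 2-coloring forces two adjacent vertices to match), and 3 colors suffice.
Chromatic number = 3.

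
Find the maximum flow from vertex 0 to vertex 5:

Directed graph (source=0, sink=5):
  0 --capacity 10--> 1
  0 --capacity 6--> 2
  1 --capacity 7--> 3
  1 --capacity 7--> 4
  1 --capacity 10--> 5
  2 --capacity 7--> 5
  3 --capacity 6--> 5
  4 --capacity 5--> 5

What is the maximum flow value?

Computing max flow:
  Flow on (0->1): 10/10
  Flow on (0->2): 6/6
  Flow on (1->5): 10/10
  Flow on (2->5): 6/7
Maximum flow = 16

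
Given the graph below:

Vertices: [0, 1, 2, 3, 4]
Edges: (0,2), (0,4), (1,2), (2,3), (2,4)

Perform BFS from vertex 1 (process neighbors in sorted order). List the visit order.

BFS from vertex 1 (neighbors processed in ascending order):
Visit order: 1, 2, 0, 3, 4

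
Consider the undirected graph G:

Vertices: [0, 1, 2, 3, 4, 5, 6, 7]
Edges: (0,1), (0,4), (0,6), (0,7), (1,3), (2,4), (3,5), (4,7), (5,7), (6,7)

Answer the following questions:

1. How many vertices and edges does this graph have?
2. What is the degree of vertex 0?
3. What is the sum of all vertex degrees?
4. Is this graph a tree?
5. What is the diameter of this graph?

Count: 8 vertices, 10 edges.
Vertex 0 has neighbors [1, 4, 6, 7], degree = 4.
Handshaking lemma: 2 * 10 = 20.
A tree on 8 vertices has 7 edges. This graph has 10 edges (3 extra). Not a tree.
Diameter (longest shortest path) = 4.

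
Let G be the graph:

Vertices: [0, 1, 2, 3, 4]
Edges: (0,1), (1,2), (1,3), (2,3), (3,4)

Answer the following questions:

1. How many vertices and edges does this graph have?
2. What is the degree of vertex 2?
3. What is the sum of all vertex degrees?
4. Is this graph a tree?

Count: 5 vertices, 5 edges.
Vertex 2 has neighbors [1, 3], degree = 2.
Handshaking lemma: 2 * 5 = 10.
A tree on 5 vertices has 4 edges. This graph has 5 edges (1 extra). Not a tree.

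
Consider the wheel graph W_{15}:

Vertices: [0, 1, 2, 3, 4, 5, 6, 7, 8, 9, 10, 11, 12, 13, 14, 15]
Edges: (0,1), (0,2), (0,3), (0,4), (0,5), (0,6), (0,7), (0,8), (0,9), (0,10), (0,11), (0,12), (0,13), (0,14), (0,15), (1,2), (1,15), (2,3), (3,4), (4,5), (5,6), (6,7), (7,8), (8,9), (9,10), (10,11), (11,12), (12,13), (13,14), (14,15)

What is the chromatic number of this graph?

W_{15} = C_{15} plus a hub adjacent to every cycle vertex.
The outer cycle needs 3 colors (odd cycle); the hub is adjacent to all of them so needs a fresh color.
Chromatic number = 3 + 1 = 4.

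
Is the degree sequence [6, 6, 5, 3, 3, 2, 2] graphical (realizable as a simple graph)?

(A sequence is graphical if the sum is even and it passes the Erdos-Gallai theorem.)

Sum of degrees = 27. Sum is odd, so the sequence is NOT graphical.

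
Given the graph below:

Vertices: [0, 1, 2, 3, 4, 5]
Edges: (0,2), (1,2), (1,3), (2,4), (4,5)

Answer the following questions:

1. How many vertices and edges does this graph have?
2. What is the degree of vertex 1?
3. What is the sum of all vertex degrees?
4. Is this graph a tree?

Count: 6 vertices, 5 edges.
Vertex 1 has neighbors [2, 3], degree = 2.
Handshaking lemma: 2 * 5 = 10.
A graph is a tree iff it is connected and has exactly n-1 edges. This graph is connected (all 6 vertices in one component) and has 6-1 = 5 edges. It is a tree.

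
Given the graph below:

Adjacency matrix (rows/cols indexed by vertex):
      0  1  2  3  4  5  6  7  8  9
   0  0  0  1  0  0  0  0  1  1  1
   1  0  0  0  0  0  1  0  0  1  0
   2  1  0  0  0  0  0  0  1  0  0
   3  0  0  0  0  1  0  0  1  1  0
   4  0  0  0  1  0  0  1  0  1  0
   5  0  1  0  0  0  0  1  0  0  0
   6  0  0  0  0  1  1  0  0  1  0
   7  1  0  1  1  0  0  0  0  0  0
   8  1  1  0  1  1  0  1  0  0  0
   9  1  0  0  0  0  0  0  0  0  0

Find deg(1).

Vertex 1 has neighbors [5, 8], so deg(1) = 2.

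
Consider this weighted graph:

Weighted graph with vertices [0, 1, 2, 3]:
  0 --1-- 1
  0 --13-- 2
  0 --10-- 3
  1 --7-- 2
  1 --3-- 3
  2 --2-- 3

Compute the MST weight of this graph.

Applying Kruskal's algorithm (sort edges by weight, add if no cycle):
  Add (0,1) w=1
  Add (2,3) w=2
  Add (1,3) w=3
  Skip (1,2) w=7 (creates cycle)
  Skip (0,3) w=10 (creates cycle)
  Skip (0,2) w=13 (creates cycle)
MST weight = 6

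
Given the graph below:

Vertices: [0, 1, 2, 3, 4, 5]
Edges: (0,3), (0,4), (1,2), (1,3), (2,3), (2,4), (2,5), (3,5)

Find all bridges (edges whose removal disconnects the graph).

No bridges found. The graph is 2-edge-connected (no single edge removal disconnects it).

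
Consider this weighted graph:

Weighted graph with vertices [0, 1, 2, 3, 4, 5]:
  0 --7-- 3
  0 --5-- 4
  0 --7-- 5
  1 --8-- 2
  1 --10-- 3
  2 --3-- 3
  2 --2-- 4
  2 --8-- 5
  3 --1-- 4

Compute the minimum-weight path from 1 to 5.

Using Dijkstra's algorithm from vertex 1:
Shortest path: 1 -> 2 -> 5
Total weight: 8 + 8 = 16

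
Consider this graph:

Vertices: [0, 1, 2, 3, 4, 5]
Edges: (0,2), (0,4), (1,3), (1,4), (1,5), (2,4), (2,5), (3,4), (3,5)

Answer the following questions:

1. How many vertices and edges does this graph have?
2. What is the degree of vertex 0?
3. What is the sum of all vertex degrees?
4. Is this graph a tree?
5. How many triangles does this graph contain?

Count: 6 vertices, 9 edges.
Vertex 0 has neighbors [2, 4], degree = 2.
Handshaking lemma: 2 * 9 = 18.
A tree on 6 vertices has 5 edges. This graph has 9 edges (4 extra). Not a tree.
Number of triangles = 3.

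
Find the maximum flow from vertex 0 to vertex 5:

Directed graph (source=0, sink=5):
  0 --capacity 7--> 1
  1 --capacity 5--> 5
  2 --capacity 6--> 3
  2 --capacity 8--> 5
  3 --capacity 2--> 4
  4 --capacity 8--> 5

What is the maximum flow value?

Computing max flow:
  Flow on (0->1): 5/7
  Flow on (1->5): 5/5
Maximum flow = 5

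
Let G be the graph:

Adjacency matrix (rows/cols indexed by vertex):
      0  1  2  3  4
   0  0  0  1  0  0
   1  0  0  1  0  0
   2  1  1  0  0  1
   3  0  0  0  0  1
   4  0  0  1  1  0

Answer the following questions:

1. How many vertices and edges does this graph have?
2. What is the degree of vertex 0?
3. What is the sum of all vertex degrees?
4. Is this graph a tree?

Count: 5 vertices, 4 edges.
Vertex 0 has neighbors [2], degree = 1.
Handshaking lemma: 2 * 4 = 8.
A graph is a tree iff it is connected and has exactly n-1 edges. This graph is connected (all 5 vertices in one component) and has 5-1 = 4 edges. It is a tree.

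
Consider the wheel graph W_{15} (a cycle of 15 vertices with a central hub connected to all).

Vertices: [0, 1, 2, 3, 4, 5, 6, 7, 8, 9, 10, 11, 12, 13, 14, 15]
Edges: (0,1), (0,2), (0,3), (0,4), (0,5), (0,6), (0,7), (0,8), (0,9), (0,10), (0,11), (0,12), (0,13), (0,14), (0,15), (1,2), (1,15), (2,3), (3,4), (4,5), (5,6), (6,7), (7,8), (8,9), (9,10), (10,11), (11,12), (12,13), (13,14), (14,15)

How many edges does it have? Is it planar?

Wheel graph W_{15}: 15 cycle edges + 15 spoke edges = 30 edges.
Total vertices: 16.
The graph is planar.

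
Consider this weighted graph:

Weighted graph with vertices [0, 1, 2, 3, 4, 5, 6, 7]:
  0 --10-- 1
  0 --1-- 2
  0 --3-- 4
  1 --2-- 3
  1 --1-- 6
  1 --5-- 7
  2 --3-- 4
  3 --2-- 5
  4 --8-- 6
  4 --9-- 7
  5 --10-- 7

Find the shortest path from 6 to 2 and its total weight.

Using Dijkstra's algorithm from vertex 6:
Shortest path: 6 -> 4 -> 2
Total weight: 8 + 3 = 11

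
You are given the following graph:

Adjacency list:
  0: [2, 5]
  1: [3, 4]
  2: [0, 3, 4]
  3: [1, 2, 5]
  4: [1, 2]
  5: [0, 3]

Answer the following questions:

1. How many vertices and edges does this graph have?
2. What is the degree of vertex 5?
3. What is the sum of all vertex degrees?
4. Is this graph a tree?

Count: 6 vertices, 7 edges.
Vertex 5 has neighbors [0, 3], degree = 2.
Handshaking lemma: 2 * 7 = 14.
A tree on 6 vertices has 5 edges. This graph has 7 edges (2 extra). Not a tree.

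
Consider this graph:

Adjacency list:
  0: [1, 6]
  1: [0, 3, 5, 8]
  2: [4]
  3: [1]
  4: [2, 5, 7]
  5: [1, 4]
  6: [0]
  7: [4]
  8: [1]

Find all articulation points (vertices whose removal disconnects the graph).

An articulation point is a vertex whose removal disconnects the graph.
Articulation points: [0, 1, 4, 5]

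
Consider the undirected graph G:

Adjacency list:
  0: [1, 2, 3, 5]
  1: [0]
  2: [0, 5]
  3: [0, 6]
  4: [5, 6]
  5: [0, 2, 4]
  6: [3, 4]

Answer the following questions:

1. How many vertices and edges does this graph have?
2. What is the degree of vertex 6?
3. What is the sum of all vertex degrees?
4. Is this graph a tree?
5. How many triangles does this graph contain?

Count: 7 vertices, 8 edges.
Vertex 6 has neighbors [3, 4], degree = 2.
Handshaking lemma: 2 * 8 = 16.
A tree on 7 vertices has 6 edges. This graph has 8 edges (2 extra). Not a tree.
Number of triangles = 1.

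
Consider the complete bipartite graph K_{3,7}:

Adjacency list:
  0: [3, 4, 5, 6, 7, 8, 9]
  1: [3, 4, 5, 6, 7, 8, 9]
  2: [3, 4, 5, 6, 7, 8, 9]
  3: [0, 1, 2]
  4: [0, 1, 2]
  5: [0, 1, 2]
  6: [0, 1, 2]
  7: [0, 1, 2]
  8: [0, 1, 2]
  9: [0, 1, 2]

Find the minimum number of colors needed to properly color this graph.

K_{3,7} is bipartite: vertices split into two independent sets of size 3 and 7.
Color one set 0, the other 1. No adjacent vertices share a color.
Chromatic number = 2.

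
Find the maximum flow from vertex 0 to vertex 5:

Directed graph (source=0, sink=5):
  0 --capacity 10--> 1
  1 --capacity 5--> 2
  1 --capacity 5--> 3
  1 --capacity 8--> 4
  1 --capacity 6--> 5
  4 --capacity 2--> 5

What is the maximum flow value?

Computing max flow:
  Flow on (0->1): 8/10
  Flow on (1->4): 2/8
  Flow on (1->5): 6/6
  Flow on (4->5): 2/2
Maximum flow = 8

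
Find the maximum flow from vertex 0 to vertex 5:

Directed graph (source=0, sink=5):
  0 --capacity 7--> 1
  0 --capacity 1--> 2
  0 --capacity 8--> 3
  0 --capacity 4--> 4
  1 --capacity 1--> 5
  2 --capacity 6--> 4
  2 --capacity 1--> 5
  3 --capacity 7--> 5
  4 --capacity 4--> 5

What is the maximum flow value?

Computing max flow:
  Flow on (0->1): 1/7
  Flow on (0->2): 1/1
  Flow on (0->3): 7/8
  Flow on (0->4): 4/4
  Flow on (1->5): 1/1
  Flow on (2->5): 1/1
  Flow on (3->5): 7/7
  Flow on (4->5): 4/4
Maximum flow = 13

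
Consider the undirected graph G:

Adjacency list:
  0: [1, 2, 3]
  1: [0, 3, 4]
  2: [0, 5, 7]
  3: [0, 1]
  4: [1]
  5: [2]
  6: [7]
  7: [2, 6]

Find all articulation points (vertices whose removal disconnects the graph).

An articulation point is a vertex whose removal disconnects the graph.
Articulation points: [0, 1, 2, 7]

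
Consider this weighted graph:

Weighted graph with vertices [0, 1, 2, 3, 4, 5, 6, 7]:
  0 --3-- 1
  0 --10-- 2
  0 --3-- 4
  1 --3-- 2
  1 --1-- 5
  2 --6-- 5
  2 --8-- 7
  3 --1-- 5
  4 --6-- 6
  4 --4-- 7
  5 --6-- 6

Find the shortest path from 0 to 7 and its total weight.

Using Dijkstra's algorithm from vertex 0:
Shortest path: 0 -> 4 -> 7
Total weight: 3 + 4 = 7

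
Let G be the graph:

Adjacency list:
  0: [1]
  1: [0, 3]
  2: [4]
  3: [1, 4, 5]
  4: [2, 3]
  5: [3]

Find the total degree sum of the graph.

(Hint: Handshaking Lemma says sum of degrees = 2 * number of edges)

Count edges: 5 edges.
By Handshaking Lemma: sum of degrees = 2 * 5 = 10.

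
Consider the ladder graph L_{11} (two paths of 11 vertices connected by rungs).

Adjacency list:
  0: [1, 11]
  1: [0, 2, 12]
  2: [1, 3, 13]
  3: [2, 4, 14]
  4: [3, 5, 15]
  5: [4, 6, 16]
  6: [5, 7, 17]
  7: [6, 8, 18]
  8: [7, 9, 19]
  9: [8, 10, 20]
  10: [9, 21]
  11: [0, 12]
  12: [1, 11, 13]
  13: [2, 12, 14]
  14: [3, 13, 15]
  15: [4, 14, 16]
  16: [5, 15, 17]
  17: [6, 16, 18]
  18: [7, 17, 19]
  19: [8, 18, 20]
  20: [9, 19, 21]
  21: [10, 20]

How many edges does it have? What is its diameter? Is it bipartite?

Ladder graph L_{11}: 11 rungs + 2 * (11-1) path edges = 11 + 20 = 31 edges.
Diameter = 11.
Ladder graphs are bipartite (alternating coloring along each path).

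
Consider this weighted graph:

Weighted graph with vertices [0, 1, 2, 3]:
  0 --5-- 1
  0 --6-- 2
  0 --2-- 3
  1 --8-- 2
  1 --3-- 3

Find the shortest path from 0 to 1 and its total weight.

Using Dijkstra's algorithm from vertex 0:
Shortest path: 0 -> 1
Total weight: 5 = 5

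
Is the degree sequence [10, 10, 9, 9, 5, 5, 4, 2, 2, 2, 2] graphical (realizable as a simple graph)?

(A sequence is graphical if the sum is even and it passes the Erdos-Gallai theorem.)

Sum of degrees = 60. Sum is even but fails Erdos-Gallai. The sequence is NOT graphical.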